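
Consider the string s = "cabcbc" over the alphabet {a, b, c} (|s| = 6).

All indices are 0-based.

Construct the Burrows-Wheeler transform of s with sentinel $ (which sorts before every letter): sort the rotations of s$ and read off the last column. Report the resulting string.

cccab$b

rank  rotation last
    0  $cabcbc  c
    1  abcbc$c  c
    2  bc$cabc  c
    3  bcbc$ca  a
    4  c$cabcb  b
    5  cabcbc$  $
    6  cbc$cab  b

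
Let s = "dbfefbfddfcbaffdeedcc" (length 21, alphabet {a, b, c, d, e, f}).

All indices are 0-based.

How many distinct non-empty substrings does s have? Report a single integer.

214

rank | idx | suffix
   0 |  12 | affdeedcc
   1 |  11 | baffdeedcc
   2 |   5 | bfddfcbaffdeedcc
   3 |   1 | bfefbfddfcbaffdeedcc
   4 |  20 | c
   5 |  10 | cbaffdeedcc
   6 |  19 | cc
   7 |   0 | dbfefbfddfcbaffdeedcc
   8 |  18 | dcc
   9 |   7 | ddfcbaffdeedcc
  10 |  15 | deedcc
  11 |   8 | dfcbaffdeedcc
  12 |  17 | edcc
  13 |  16 | eedcc
  14 |   3 | efbfddfcbaffdeedcc
  15 |   4 | fbfddfcbaffdeedcc
  16 |   9 | fcbaffdeedcc
  17 |   6 | fddfcbaffdeedcc
  18 |  14 | fdeedcc
  19 |   2 | fefbfddfcbaffdeedcc
  20 |  13 | ffdeedcc

SA = [12, 11, 5, 1, 20, 10, 19, 0, 18, 7, 15, 8, 17, 16, 3, 4, 9, 6, 14, 2, 13]
[i] adj suffixes → lcp
  [1] 12/11 → 0 ('')
  [2] 11/5 → 1 ('b')
  [3] 5/1 → 2 ('bf')
  [4] 1/20 → 0 ('')
  [5] 20/10 → 1 ('c')
  [6] 10/19 → 1 ('c')
  [7] 19/0 → 0 ('')
  [8] 0/18 → 1 ('d')
  [9] 18/7 → 1 ('d')
  [10] 7/15 → 1 ('d')
  [11] 15/8 → 1 ('d')
  [12] 8/17 → 0 ('')
  [13] 17/16 → 1 ('e')
  [14] 16/3 → 1 ('e')
  [15] 3/4 → 0 ('')
  [16] 4/9 → 1 ('f')
  [17] 9/6 → 1 ('f')
  [18] 6/14 → 2 ('fd')
  [19] 14/2 → 1 ('f')
  [20] 2/13 → 1 ('f')

n(n+1)/2 = 21·22/2 = 231
Σ LCP = 0 + 0 + 1 + 2 + 0 + 1 + 1 + 0 + 1 + 1 + 1 + 1 + 0 + 1 + 1 + 0 + 1 + 1 + 2 + 1 + 1 = 17
distinct = 231 − 17 = 214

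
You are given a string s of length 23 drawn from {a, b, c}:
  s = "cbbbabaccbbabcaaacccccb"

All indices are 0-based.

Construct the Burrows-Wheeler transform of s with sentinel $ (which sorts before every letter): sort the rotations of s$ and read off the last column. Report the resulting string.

bcabbbacbbabccabcc$cacca

rank  rotation                  last
    0  $cbbbabaccbbabcaaacccccb  b
    1  aaacccccb$cbbbabaccbbabc  c
    2  aacccccb$cbbbabaccbbabca  a
    3  abaccbbabcaaacccccb$cbbb  b
    4  abcaaacccccb$cbbbabaccbb  b
    5  accbbabcaaacccccb$cbbbab  b
    6  acccccb$cbbbabaccbbabcaa  a
    7  b$cbbbabaccbbabcaaaccccc  c
    8  babaccbbabcaaacccccb$cbb  b
    9  babcaaacccccb$cbbbabaccb  b
   10  baccbbabcaaacccccb$cbbba  a
   11  bbabaccbbabcaaacccccb$cb  b
   12  bbabcaaacccccb$cbbbabacc  c
   13  bbbabaccbbabcaaacccccb$c  c
   14  bcaaacccccb$cbbbabaccbba  a
   15  caaacccccb$cbbbabaccbbab  b
   16  cb$cbbbabaccbbabcaaacccc  c
   17  cbbabcaaacccccb$cbbbabac  c
   18  cbbbabaccbbabcaaacccccb$  $
   19  ccb$cbbbabaccbbabcaaaccc  c
   20  ccbbabcaaacccccb$cbbbaba  a
   21  cccb$cbbbabaccbbabcaaacc  c
   22  ccccb$cbbbabaccbbabcaaac  c
   23  cccccb$cbbbabaccbbabcaaa  a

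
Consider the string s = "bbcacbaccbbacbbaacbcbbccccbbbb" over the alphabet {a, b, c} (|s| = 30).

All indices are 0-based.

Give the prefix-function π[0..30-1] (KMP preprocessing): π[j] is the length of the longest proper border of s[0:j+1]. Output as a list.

π[0] = 0
j=1 s[j]='b': π[1]=1 (border 'b')
j=2 s[j]='c': k: 1→0; π[2]=0 (border '')
j=3 s[j]='a': π[3]=0 (border '')
j=4 s[j]='c': π[4]=0 (border '')
j=5 s[j]='b': π[5]=1 (border 'b')
j=6 s[j]='a': k: 1→0; π[6]=0 (border '')
j=7 s[j]='c': π[7]=0 (border '')
j=8 s[j]='c': π[8]=0 (border '')
j=9 s[j]='b': π[9]=1 (border 'b')
j=10 s[j]='b': π[10]=2 (border 'bb')
j=11 s[j]='a': k: 2→1→0; π[11]=0 (border '')
j=12 s[j]='c': π[12]=0 (border '')
j=13 s[j]='b': π[13]=1 (border 'b')
j=14 s[j]='b': π[14]=2 (border 'bb')
j=15 s[j]='a': k: 2→1→0; π[15]=0 (border '')
j=16 s[j]='a': π[16]=0 (border '')
j=17 s[j]='c': π[17]=0 (border '')
j=18 s[j]='b': π[18]=1 (border 'b')
j=19 s[j]='c': k: 1→0; π[19]=0 (border '')
j=20 s[j]='b': π[20]=1 (border 'b')
j=21 s[j]='b': π[21]=2 (border 'bb')
j=22 s[j]='c': π[22]=3 (border 'bbc')
j=23 s[j]='c': k: 3→0; π[23]=0 (border '')
j=24 s[j]='c': π[24]=0 (border '')
j=25 s[j]='c': π[25]=0 (border '')
j=26 s[j]='b': π[26]=1 (border 'b')
j=27 s[j]='b': π[27]=2 (border 'bb')
j=28 s[j]='b': k: 2→1; π[28]=2 (border 'bb')
j=29 s[j]='b': k: 2→1; π[29]=2 (border 'bb')

[0, 1, 0, 0, 0, 1, 0, 0, 0, 1, 2, 0, 0, 1, 2, 0, 0, 0, 1, 0, 1, 2, 3, 0, 0, 0, 1, 2, 2, 2]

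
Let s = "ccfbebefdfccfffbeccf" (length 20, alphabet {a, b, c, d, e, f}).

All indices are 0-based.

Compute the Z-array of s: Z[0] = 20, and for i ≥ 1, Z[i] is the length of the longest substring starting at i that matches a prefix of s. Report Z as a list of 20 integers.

[20, 1, 0, 0, 0, 0, 0, 0, 0, 0, 3, 1, 0, 0, 0, 0, 0, 3, 1, 0]

Z[0]=20
i=1: fresh scan; Z[1]=1 grow→box=[1,2)
i=2: fresh scan; Z[2]=0
i=3: fresh scan; Z[3]=0
i=4: fresh scan; Z[4]=0
i=5: fresh scan; Z[5]=0
i=6: fresh scan; Z[6]=0
i=7: fresh scan; Z[7]=0
i=8: fresh scan; Z[8]=0
i=9: fresh scan; Z[9]=0
i=10: fresh scan; Z[10]=3 grow→box=[10,13)
i=11: min(r-i=2, Z[1]=1)=1; Z[11]=1
i=12: min(r-i=1, Z[2]=0)=0; Z[12]=0
i=13: fresh scan; Z[13]=0
i=14: fresh scan; Z[14]=0
i=15: fresh scan; Z[15]=0
i=16: fresh scan; Z[16]=0
i=17: fresh scan; Z[17]=3 grow→box=[17,20)
i=18: min(r-i=2, Z[1]=1)=1; Z[18]=1
i=19: min(r-i=1, Z[2]=0)=0; Z[19]=0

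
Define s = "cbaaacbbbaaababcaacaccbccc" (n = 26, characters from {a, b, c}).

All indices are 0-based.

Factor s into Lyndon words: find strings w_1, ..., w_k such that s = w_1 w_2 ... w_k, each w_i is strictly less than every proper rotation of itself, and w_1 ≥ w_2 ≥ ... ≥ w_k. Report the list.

["c", "b", "aaacbbb", "aaababcaacaccbccc"]

emit factor 1: 'c' (i=0, period=1)
emit factor 2: 'b' (i=1, period=1)
emit factor 3: 'aaacbbb' (i=2, period=7)
emit factor 4: 'aaababcaacaccbccc' (i=9, period=17)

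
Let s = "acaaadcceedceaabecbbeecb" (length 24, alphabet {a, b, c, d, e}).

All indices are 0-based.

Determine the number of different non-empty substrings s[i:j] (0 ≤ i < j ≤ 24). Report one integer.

272

sorted suffixes:
  #0 SA[0]=2  'aaadcceedceaabecbbeecb'
  #1 SA[1]=13  'aabecbbeecb'
  #2 SA[2]=3  'aadcceedceaabecbbeecb'
  #3 SA[3]=14  'abecbbeecb'
  #4 SA[4]=0  'acaaadcceedceaabecbbeecb'
  #5 SA[5]=4  'adcceedceaabecbbeecb'
  #6 SA[6]=23  'b'
  #7 SA[7]=18  'bbeecb'
  #8 SA[8]=15  'becbbeecb'
  #9 SA[9]=19  'beecb'
  #10 SA[10]=1  'caaadcceedceaabecbbeecb'
  #11 SA[11]=22  'cb'
  #12 SA[12]=17  'cbbeecb'
  #13 SA[13]=6  'cceedceaabecbbeecb'
  #14 SA[14]=11  'ceaabecbbeecb'
  #15 SA[15]=7  'ceedceaabecbbeecb'
  #16 SA[16]=5  'dcceedceaabecbbeecb'
  #17 SA[17]=10  'dceaabecbbeecb'
  #18 SA[18]=12  'eaabecbbeecb'
  #19 SA[19]=21  'ecb'
  #20 SA[20]=16  'ecbbeecb'
  #21 SA[21]=9  'edceaabecbbeecb'
  #22 SA[22]=20  'eecb'
  #23 SA[23]=8  'eedceaabecbbeecb'

SA = [2, 13, 3, 14, 0, 4, 23, 18, 15, 19, 1, 22, 17, 6, 11, 7, 5, 10, 12, 21, 16, 9, 20, 8]
i: (SA[i-1],SA[i]) lcp shared
  1: (2,13) 2 'aa'
  2: (13,3) 2 'aa'
  3: (3,14) 1 'a'
  4: (14,0) 1 'a'
  5: (0,4) 1 'a'
  6: (4,23) 0 ''
  7: (23,18) 1 'b'
  8: (18,15) 1 'b'
  9: (15,19) 2 'be'
  10: (19,1) 0 ''
  11: (1,22) 1 'c'
  12: (22,17) 2 'cb'
  13: (17,6) 1 'c'
  14: (6,11) 1 'c'
  15: (11,7) 2 'ce'
  16: (7,5) 0 ''
  17: (5,10) 2 'dc'
  18: (10,12) 0 ''
  19: (12,21) 1 'e'
  20: (21,16) 3 'ecb'
  21: (16,9) 1 'e'
  22: (9,20) 1 'e'
  23: (20,8) 2 'ee'

n(n+1)/2 = 24·25/2 = 300
Σ LCP = 0 + 2 + 2 + 1 + 1 + 1 + 0 + 1 + 1 + 2 + 0 + 1 + 2 + 1 + 1 + 2 + 0 + 2 + 0 + 1 + 3 + 1 + 1 + 2 = 28
distinct = 300 − 28 = 272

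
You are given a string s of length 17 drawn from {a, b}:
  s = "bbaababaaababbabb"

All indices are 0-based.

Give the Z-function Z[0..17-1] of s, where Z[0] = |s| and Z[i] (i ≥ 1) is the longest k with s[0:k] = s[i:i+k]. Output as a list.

[17, 1, 0, 0, 1, 0, 1, 0, 0, 0, 1, 0, 3, 1, 0, 2, 1]

Z[0]=17
i=1: fresh scan; Z[1]=1 scan→box=[1,2)
i=2: fresh scan; Z[2]=0
i=3: fresh scan; Z[3]=0
i=4: fresh scan; Z[4]=1 scan→box=[4,5)
i=5: fresh scan; Z[5]=0
i=6: fresh scan; Z[6]=1 scan→box=[6,7)
i=7: fresh scan; Z[7]=0
i=8: fresh scan; Z[8]=0
i=9: fresh scan; Z[9]=0
i=10: fresh scan; Z[10]=1 scan→box=[10,11)
i=11: fresh scan; Z[11]=0
i=12: fresh scan; Z[12]=3 scan→box=[12,15)
i=13: min(r-i=2, Z[1]=1)=1; Z[13]=1
i=14: min(r-i=1, Z[2]=0)=0; Z[14]=0
i=15: fresh scan; Z[15]=2 scan→box=[15,17)
i=16: min(r-i=1, Z[1]=1)=1; Z[16]=1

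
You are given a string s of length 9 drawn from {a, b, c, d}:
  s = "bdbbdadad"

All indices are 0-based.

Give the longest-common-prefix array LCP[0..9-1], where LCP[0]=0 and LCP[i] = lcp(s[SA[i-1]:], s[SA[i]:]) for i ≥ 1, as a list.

[0, 2, 0, 1, 2, 0, 1, 3, 1]

sorted suffixes:
  #0 SA[0]=7  'ad'
  #1 SA[1]=5  'adad'
  #2 SA[2]=2  'bbdadad'
  #3 SA[3]=3  'bdadad'
  #4 SA[4]=0  'bdbbdadad'
  #5 SA[5]=8  'd'
  #6 SA[6]=6  'dad'
  #7 SA[7]=4  'dadad'
  #8 SA[8]=1  'dbbdadad'

SA = [7, 5, 2, 3, 0, 8, 6, 4, 1]
[i] adj suffixes → lcp
  [1] 7/5 → 2 ('ad')
  [2] 5/2 → 0 ('')
  [3] 2/3 → 1 ('b')
  [4] 3/0 → 2 ('bd')
  [5] 0/8 → 0 ('')
  [6] 8/6 → 1 ('d')
  [7] 6/4 → 3 ('dad')
  [8] 4/1 → 1 ('d')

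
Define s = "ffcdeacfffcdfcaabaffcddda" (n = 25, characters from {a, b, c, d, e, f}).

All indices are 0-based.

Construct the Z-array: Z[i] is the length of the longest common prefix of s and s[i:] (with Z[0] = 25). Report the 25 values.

[25, 1, 0, 0, 0, 0, 0, 2, 4, 1, 0, 0, 1, 0, 0, 0, 0, 0, 4, 1, 0, 0, 0, 0, 0]

Z[0]=25
i=1: fresh scan; Z[1]=1 grow→box=[1,2)
i=2: fresh scan; Z[2]=0
i=3: fresh scan; Z[3]=0
i=4: fresh scan; Z[4]=0
i=5: fresh scan; Z[5]=0
i=6: fresh scan; Z[6]=0
i=7: fresh scan; Z[7]=2 grow→box=[7,9)
i=8: min(r-i=1, Z[1]=1)=1; Z[8]=4 grow→box=[8,12)
i=9: min(r-i=3, Z[1]=1)=1; Z[9]=1
i=10: min(r-i=2, Z[2]=0)=0; Z[10]=0
i=11: min(r-i=1, Z[3]=0)=0; Z[11]=0
i=12: fresh scan; Z[12]=1 grow→box=[12,13)
i=13: fresh scan; Z[13]=0
i=14: fresh scan; Z[14]=0
i=15: fresh scan; Z[15]=0
i=16: fresh scan; Z[16]=0
i=17: fresh scan; Z[17]=0
i=18: fresh scan; Z[18]=4 grow→box=[18,22)
i=19: min(r-i=3, Z[1]=1)=1; Z[19]=1
i=20: min(r-i=2, Z[2]=0)=0; Z[20]=0
i=21: min(r-i=1, Z[3]=0)=0; Z[21]=0
i=22: fresh scan; Z[22]=0
i=23: fresh scan; Z[23]=0
i=24: fresh scan; Z[24]=0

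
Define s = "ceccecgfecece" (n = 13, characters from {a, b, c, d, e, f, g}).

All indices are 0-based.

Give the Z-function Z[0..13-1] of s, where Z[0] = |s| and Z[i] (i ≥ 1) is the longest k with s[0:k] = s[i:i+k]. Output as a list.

[13, 0, 1, 3, 0, 1, 0, 0, 0, 3, 0, 2, 0]

Z[0]=13
i=1: fresh scan; Z[1]=0
i=2: fresh scan; Z[2]=1 grow→box=[2,3)
i=3: fresh scan; Z[3]=3 grow→box=[3,6)
i=4: min(r-i=2, Z[1]=0)=0; Z[4]=0
i=5: min(r-i=1, Z[2]=1)=1; Z[5]=1
i=6: fresh scan; Z[6]=0
i=7: fresh scan; Z[7]=0
i=8: fresh scan; Z[8]=0
i=9: fresh scan; Z[9]=3 grow→box=[9,12)
i=10: min(r-i=2, Z[1]=0)=0; Z[10]=0
i=11: min(r-i=1, Z[2]=1)=1; Z[11]=2 grow→box=[11,13)
i=12: min(r-i=1, Z[1]=0)=0; Z[12]=0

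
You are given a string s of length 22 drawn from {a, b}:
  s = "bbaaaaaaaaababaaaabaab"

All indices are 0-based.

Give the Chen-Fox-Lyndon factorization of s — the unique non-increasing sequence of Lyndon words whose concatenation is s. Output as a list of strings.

emit factor 1: 'b' (i=0, period=1)
emit factor 2: 'b' (i=1, period=1)
emit factor 3: 'aaaaaaaaababaaaabaab' (i=2, period=20)

["b", "b", "aaaaaaaaababaaaabaab"]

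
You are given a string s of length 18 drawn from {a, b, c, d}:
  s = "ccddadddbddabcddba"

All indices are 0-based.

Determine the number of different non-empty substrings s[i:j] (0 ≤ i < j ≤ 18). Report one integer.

sorted suffixes:
  #0 SA[0]=17  'a'
  #1 SA[1]=11  'abcddba'
  #2 SA[2]=4  'adddbddabcddba'
  #3 SA[3]=16  'ba'
  #4 SA[4]=12  'bcddba'
  #5 SA[5]=8  'bddabcddba'
  #6 SA[6]=0  'ccddadddbddabcddba'
  #7 SA[7]=1  'cddadddbddabcddba'
  #8 SA[8]=13  'cddba'
  #9 SA[9]=10  'dabcddba'
  #10 SA[10]=3  'dadddbddabcddba'
  #11 SA[11]=15  'dba'
  #12 SA[12]=7  'dbddabcddba'
  #13 SA[13]=9  'ddabcddba'
  #14 SA[14]=2  'ddadddbddabcddba'
  #15 SA[15]=14  'ddba'
  #16 SA[16]=6  'ddbddabcddba'
  #17 SA[17]=5  'dddbddabcddba'

SA = [17, 11, 4, 16, 12, 8, 0, 1, 13, 10, 3, 15, 7, 9, 2, 14, 6, 5]
i: (SA[i-1],SA[i]) lcp shared
  1: (17,11) 1 'a'
  2: (11,4) 1 'a'
  3: (4,16) 0 ''
  4: (16,12) 1 'b'
  5: (12,8) 1 'b'
  6: (8,0) 0 ''
  7: (0,1) 1 'c'
  8: (1,13) 3 'cdd'
  9: (13,10) 0 ''
  10: (10,3) 2 'da'
  11: (3,15) 1 'd'
  12: (15,7) 2 'db'
  13: (7,9) 1 'd'
  14: (9,2) 3 'dda'
  15: (2,14) 2 'dd'
  16: (14,6) 3 'ddb'
  17: (6,5) 2 'dd'

n(n+1)/2 = 18·19/2 = 171
Σ LCP = 0 + 1 + 1 + 0 + 1 + 1 + 0 + 1 + 3 + 0 + 2 + 1 + 2 + 1 + 3 + 2 + 3 + 2 = 24
distinct = 171 − 24 = 147

147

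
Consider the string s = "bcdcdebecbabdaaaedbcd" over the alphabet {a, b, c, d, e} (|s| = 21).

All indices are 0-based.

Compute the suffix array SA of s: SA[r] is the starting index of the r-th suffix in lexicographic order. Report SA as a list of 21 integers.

[13, 14, 10, 15, 9, 18, 0, 11, 6, 8, 19, 1, 3, 20, 12, 17, 2, 4, 5, 7, 16]

sorted suffixes:
  #0 SA[0]=13  'aaaedbcd'
  #1 SA[1]=14  'aaedbcd'
  #2 SA[2]=10  'abdaaaedbcd'
  #3 SA[3]=15  'aedbcd'
  #4 SA[4]=9  'babdaaaedbcd'
  #5 SA[5]=18  'bcd'
  #6 SA[6]=0  'bcdcdebecbabdaaaedbcd'
  #7 SA[7]=11  'bdaaaedbcd'
  #8 SA[8]=6  'becbabdaaaedbcd'
  #9 SA[9]=8  'cbabdaaaedbcd'
  #10 SA[10]=19  'cd'
  #11 SA[11]=1  'cdcdebecbabdaaaedbcd'
  #12 SA[12]=3  'cdebecbabdaaaedbcd'
  #13 SA[13]=20  'd'
  #14 SA[14]=12  'daaaedbcd'
  #15 SA[15]=17  'dbcd'
  #16 SA[16]=2  'dcdebecbabdaaaedbcd'
  #17 SA[17]=4  'debecbabdaaaedbcd'
  #18 SA[18]=5  'ebecbabdaaaedbcd'
  #19 SA[19]=7  'ecbabdaaaedbcd'
  #20 SA[20]=16  'edbcd'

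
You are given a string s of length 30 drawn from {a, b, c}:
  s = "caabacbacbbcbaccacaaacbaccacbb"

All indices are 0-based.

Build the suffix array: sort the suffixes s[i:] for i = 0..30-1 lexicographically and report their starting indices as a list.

[18, 1, 19, 2, 16, 4, 20, 26, 7, 13, 23, 29, 3, 6, 12, 22, 28, 9, 10, 17, 0, 15, 25, 5, 11, 21, 27, 8, 14, 24]

rank→(start, suffix):
  0 → (18, 'aaacbaccacbb')
  1 → (1, 'aabacbacbbcbaccacaaacbaccacbb')
  2 → (19, 'aacbaccacbb')
  3 → (2, 'abacbacbbcbaccacaaacbaccacbb')
  4 → (16, 'acaaacbaccacbb')
  5 → (4, 'acbacbbcbaccacaaacbaccacbb')
  6 → (20, 'acbaccacbb')
  7 → (26, 'acbb')
  8 → (7, 'acbbcbaccacaaacbaccacbb')
  9 → (13, 'accacaaacbaccacbb')
  10 → (23, 'accacbb')
  11 → (29, 'b')
  12 → (3, 'bacbacbbcbaccacaaacbaccacbb')
  13 → (6, 'bacbbcbaccacaaacbaccacbb')
  14 → (12, 'baccacaaacbaccacbb')
  15 → (22, 'baccacbb')
  16 → (28, 'bb')
  17 → (9, 'bbcbaccacaaacbaccacbb')
  18 → (10, 'bcbaccacaaacbaccacbb')
  19 → (17, 'caaacbaccacbb')
  20 → (0, 'caabacbacbbcbaccacaaacbaccacbb')
  21 → (15, 'cacaaacbaccacbb')
  22 → (25, 'cacbb')
  23 → (5, 'cbacbbcbaccacaaacbaccacbb')
  24 → (11, 'cbaccacaaacbaccacbb')
  25 → (21, 'cbaccacbb')
  26 → (27, 'cbb')
  27 → (8, 'cbbcbaccacaaacbaccacbb')
  28 → (14, 'ccacaaacbaccacbb')
  29 → (24, 'ccacbb')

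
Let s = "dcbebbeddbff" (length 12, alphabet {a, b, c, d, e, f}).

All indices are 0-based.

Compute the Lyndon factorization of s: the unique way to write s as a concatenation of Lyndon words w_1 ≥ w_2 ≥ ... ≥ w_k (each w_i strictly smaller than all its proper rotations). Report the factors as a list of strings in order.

["d", "c", "be", "bbeddbff"]

emit factor 1: 'd' (i=0, period=1)
emit factor 2: 'c' (i=1, period=1)
emit factor 3: 'be' (i=2, period=2)
emit factor 4: 'bbeddbff' (i=4, period=8)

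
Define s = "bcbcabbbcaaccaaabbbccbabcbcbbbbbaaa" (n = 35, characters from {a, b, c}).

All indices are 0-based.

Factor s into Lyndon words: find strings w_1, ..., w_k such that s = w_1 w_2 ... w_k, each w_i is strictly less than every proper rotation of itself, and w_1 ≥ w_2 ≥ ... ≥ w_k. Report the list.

["bc", "bc", "abbbc", "aacc", "aaabbbccbabcbcbbbbb", "a", "a", "a"]

emit factor 1: 'bc' (i=0, period=2)
emit factor 2: 'bc' (i=2, period=2)
emit factor 3: 'abbbc' (i=4, period=5)
emit factor 4: 'aacc' (i=9, period=4)
emit factor 5: 'aaabbbccbabcbcbbbbb' (i=13, period=19)
emit factor 6: 'a' (i=32, period=1)
emit factor 7: 'a' (i=33, period=1)
emit factor 8: 'a' (i=34, period=1)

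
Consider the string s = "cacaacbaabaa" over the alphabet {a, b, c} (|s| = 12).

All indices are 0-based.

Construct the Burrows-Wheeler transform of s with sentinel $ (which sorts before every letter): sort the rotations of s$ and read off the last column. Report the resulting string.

aabbcacaaca$a

rank  rotation       last
    0  $cacaacbaabaa  a
    1  a$cacaacbaaba  a
    2  aa$cacaacbaab  b
    3  aabaa$cacaacb  b
    4  aacbaabaa$cac  c
    5  abaa$cacaacba  a
    6  acaacbaabaa$c  c
    7  acbaabaa$caca  a
    8  baa$cacaacbaa  a
    9  baabaa$cacaac  c
   10  caacbaabaa$ca  a
   11  cacaacbaabaa$  $
   12  cbaabaa$cacaa  a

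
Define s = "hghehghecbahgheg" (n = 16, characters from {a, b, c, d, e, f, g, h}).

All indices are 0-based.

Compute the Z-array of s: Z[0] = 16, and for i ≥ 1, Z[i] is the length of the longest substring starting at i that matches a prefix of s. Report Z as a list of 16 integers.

[16, 0, 1, 0, 4, 0, 1, 0, 0, 0, 0, 4, 0, 1, 0, 0]

Z[0]=16
i=1: i≥r, start 0; Z[1]=0
i=2: i≥r, start 0; Z[2]=1 extend→box=[2,3)
i=3: i≥r, start 0; Z[3]=0
i=4: i≥r, start 0; Z[4]=4 extend→box=[4,8)
i=5: min(r-i=3, Z[1]=0)=0; Z[5]=0
i=6: min(r-i=2, Z[2]=1)=1; Z[6]=1
i=7: min(r-i=1, Z[3]=0)=0; Z[7]=0
i=8: i≥r, start 0; Z[8]=0
i=9: i≥r, start 0; Z[9]=0
i=10: i≥r, start 0; Z[10]=0
i=11: i≥r, start 0; Z[11]=4 extend→box=[11,15)
i=12: min(r-i=3, Z[1]=0)=0; Z[12]=0
i=13: min(r-i=2, Z[2]=1)=1; Z[13]=1
i=14: min(r-i=1, Z[3]=0)=0; Z[14]=0
i=15: i≥r, start 0; Z[15]=0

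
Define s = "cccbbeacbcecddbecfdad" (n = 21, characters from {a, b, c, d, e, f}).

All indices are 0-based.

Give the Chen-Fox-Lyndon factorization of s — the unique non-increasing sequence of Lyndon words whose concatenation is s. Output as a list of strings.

["c", "c", "c", "bbe", "acbcecddbecfdad"]

emit factor 1: 'c' (i=0, period=1)
emit factor 2: 'c' (i=1, period=1)
emit factor 3: 'c' (i=2, period=1)
emit factor 4: 'bbe' (i=3, period=3)
emit factor 5: 'acbcecddbecfdad' (i=6, period=15)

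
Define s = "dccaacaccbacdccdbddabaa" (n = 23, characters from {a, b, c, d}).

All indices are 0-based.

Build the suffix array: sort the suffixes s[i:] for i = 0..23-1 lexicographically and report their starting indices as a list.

rank | idx | suffix
   0 |  22 | a
   1 |  21 | aa
   2 |   3 | aacaccbacdccdbddabaa
   3 |  19 | abaa
   4 |   4 | acaccbacdccdbddabaa
   5 |   6 | accbacdccdbddabaa
   6 |  10 | acdccdbddabaa
   7 |  20 | baa
   8 |   9 | bacdccdbddabaa
   9 |  16 | bddabaa
  10 |   2 | caacaccbacdccdbddabaa
  11 |   5 | caccbacdccdbddabaa
  12 |   8 | cbacdccdbddabaa
  13 |   1 | ccaacaccbacdccdbddabaa
  14 |   7 | ccbacdccdbddabaa
  15 |  13 | ccdbddabaa
  16 |  14 | cdbddabaa
  17 |  11 | cdccdbddabaa
  18 |  18 | dabaa
  19 |  15 | dbddabaa
  20 |   0 | dccaacaccbacdccdbddabaa
  21 |  12 | dccdbddabaa
  22 |  17 | ddabaa

[22, 21, 3, 19, 4, 6, 10, 20, 9, 16, 2, 5, 8, 1, 7, 13, 14, 11, 18, 15, 0, 12, 17]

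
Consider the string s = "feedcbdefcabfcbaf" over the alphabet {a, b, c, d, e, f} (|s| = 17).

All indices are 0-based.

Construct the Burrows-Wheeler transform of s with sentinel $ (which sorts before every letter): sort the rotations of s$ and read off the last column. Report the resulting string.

fcbccaffdebefdaeb$

rank  rotation            last
    0  $feedcbdefcabfcbaf  f
    1  abfcbaf$feedcbdefc  c
    2  af$feedcbdefcabfcb  b
    3  baf$feedcbdefcabfc  c
    4  bdefcabfcbaf$feedc  c
    5  bfcbaf$feedcbdefca  a
    6  cabfcbaf$feedcbdef  f
    7  cbaf$feedcbdefcabf  f
    8  cbdefcabfcbaf$feed  d
    9  dcbdefcabfcbaf$fee  e
   10  defcabfcbaf$feedcb  b
   11  edcbdefcabfcbaf$fe  e
   12  eedcbdefcabfcbaf$f  f
   13  efcabfcbaf$feedcbd  d
   14  f$feedcbdefcabfcba  a
   15  fcabfcbaf$feedcbde  e
   16  fcbaf$feedcbdefcab  b
   17  feedcbdefcabfcbaf$  $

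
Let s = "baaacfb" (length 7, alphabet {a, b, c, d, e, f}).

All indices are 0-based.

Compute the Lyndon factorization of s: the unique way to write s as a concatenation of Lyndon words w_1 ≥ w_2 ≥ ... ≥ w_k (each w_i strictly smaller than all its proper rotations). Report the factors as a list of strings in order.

emit factor 1: 'b' (i=0, period=1)
emit factor 2: 'aaacfb' (i=1, period=6)

["b", "aaacfb"]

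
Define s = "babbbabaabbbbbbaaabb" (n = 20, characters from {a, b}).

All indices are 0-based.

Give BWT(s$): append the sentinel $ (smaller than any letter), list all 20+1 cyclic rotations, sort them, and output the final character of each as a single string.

bbabbababbab$abbbabba

rank  rotation               last
    0  $babbbabaabbbbbbaaabb  b
    1  aaabb$babbbabaabbbbbb  b
    2  aabb$babbbabaabbbbbba  a
    3  aabbbbbbaaabb$babbbab  b
    4  abaabbbbbbaaabb$babbb  b
    5  abb$babbbabaabbbbbbaa  a
    6  abbbabaabbbbbbaaabb$b  b
    7  abbbbbbaaabb$babbbaba  a
    8  b$babbbabaabbbbbbaaab  b
    9  baaabb$babbbabaabbbbb  b
   10  baabbbbbbaaabb$babbba  a
   11  babaabbbbbbaaabb$babb  b
   12  babbbabaabbbbbbaaabb$  $
   13  bb$babbbabaabbbbbbaaa  a
   14  bbaaabb$babbbabaabbbb  b
   15  bbabaabbbbbbaaabb$bab  b
   16  bbbaaabb$babbbabaabbb  b
   17  bbbabaabbbbbbaaabb$ba  a
   18  bbbbaaabb$babbbabaabb  b
   19  bbbbbaaabb$babbbabaab  b
   20  bbbbbbaaabb$babbbabaa  a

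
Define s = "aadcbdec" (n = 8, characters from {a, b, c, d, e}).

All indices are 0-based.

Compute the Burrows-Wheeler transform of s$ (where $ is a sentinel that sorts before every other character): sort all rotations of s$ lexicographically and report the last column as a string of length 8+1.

rank  rotation   last
    0  $aadcbdec  c
    1  aadcbdec$  $
    2  adcbdec$a  a
    3  bdec$aadc  c
    4  c$aadcbde  e
    5  cbdec$aad  d
    6  dcbdec$aa  a
    7  dec$aadcb  b
    8  ec$aadcbd  d

c$acedabd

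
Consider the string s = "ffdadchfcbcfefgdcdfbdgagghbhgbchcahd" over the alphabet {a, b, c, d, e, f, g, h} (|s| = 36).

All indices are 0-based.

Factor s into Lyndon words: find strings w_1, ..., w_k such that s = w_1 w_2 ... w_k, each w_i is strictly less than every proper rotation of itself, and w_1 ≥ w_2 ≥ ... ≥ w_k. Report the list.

["f", "f", "d", "adchfcbcfefgdcdfbdgagghbhgbchcahd"]

emit factor 1: 'f' (i=0, period=1)
emit factor 2: 'f' (i=1, period=1)
emit factor 3: 'd' (i=2, period=1)
emit factor 4: 'adchfcbcfefgdcdfbdgagghbhgbchcahd' (i=3, period=33)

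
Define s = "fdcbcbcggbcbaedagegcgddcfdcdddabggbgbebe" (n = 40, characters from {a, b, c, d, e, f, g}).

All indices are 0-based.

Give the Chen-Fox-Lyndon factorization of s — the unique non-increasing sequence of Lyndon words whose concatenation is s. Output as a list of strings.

["f", "d", "c", "bcbcgg", "bc", "b", "aedagegcgddcfdcddd", "abggbgbebe"]

emit factor 1: 'f' (i=0, period=1)
emit factor 2: 'd' (i=1, period=1)
emit factor 3: 'c' (i=2, period=1)
emit factor 4: 'bcbcgg' (i=3, period=6)
emit factor 5: 'bc' (i=9, period=2)
emit factor 6: 'b' (i=11, period=1)
emit factor 7: 'aedagegcgddcfdcddd' (i=12, period=18)
emit factor 8: 'abggbgbebe' (i=30, period=10)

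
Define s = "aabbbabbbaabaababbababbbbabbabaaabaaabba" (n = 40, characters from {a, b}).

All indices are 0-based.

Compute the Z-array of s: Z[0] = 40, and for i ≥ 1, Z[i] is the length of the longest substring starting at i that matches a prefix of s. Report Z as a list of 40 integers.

[40, 1, 0, 0, 0, 1, 0, 0, 0, 3, 1, 0, 3, 1, 0, 1, 0, 0, 1, 0, 1, 0, 0, 0, 0, 1, 0, 0, 1, 0, 2, 3, 1, 0, 2, 4, 1, 0, 0, 1]

Z[0]=40
i=1: outside box; Z[1]=1 grow→box=[1,2)
i=2: outside box; Z[2]=0
i=3: outside box; Z[3]=0
i=4: outside box; Z[4]=0
i=5: outside box; Z[5]=1 grow→box=[5,6)
i=6: outside box; Z[6]=0
i=7: outside box; Z[7]=0
i=8: outside box; Z[8]=0
i=9: outside box; Z[9]=3 grow→box=[9,12)
i=10: min(r-i=2, Z[1]=1)=1; Z[10]=1
i=11: min(r-i=1, Z[2]=0)=0; Z[11]=0
i=12: outside box; Z[12]=3 grow→box=[12,15)
i=13: min(r-i=2, Z[1]=1)=1; Z[13]=1
i=14: min(r-i=1, Z[2]=0)=0; Z[14]=0
i=15: outside box; Z[15]=1 grow→box=[15,16)
i=16: outside box; Z[16]=0
i=17: outside box; Z[17]=0
i=18: outside box; Z[18]=1 grow→box=[18,19)
i=19: outside box; Z[19]=0
i=20: outside box; Z[20]=1 grow→box=[20,21)
i=21: outside box; Z[21]=0
i=22: outside box; Z[22]=0
i=23: outside box; Z[23]=0
i=24: outside box; Z[24]=0
i=25: outside box; Z[25]=1 grow→box=[25,26)
i=26: outside box; Z[26]=0
i=27: outside box; Z[27]=0
i=28: outside box; Z[28]=1 grow→box=[28,29)
i=29: outside box; Z[29]=0
i=30: outside box; Z[30]=2 grow→box=[30,32)
i=31: min(r-i=1, Z[1]=1)=1; Z[31]=3 grow→box=[31,34)
i=32: min(r-i=2, Z[1]=1)=1; Z[32]=1
i=33: min(r-i=1, Z[2]=0)=0; Z[33]=0
i=34: outside box; Z[34]=2 grow→box=[34,36)
i=35: min(r-i=1, Z[1]=1)=1; Z[35]=4 grow→box=[35,39)
i=36: min(r-i=3, Z[1]=1)=1; Z[36]=1
i=37: min(r-i=2, Z[2]=0)=0; Z[37]=0
i=38: min(r-i=1, Z[3]=0)=0; Z[38]=0
i=39: outside box; Z[39]=1 grow→box=[39,40)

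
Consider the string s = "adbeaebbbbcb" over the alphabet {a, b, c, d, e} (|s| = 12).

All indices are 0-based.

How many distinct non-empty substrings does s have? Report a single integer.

68

rank | idx | suffix
   0 |   0 | adbeaebbbbcb
   1 |   4 | aebbbbcb
   2 |  11 | b
   3 |   6 | bbbbcb
   4 |   7 | bbbcb
   5 |   8 | bbcb
   6 |   9 | bcb
   7 |   2 | beaebbbbcb
   8 |  10 | cb
   9 |   1 | dbeaebbbbcb
  10 |   3 | eaebbbbcb
  11 |   5 | ebbbbcb

SA = [0, 4, 11, 6, 7, 8, 9, 2, 10, 1, 3, 5]
[i] adj suffixes → lcp
  [1] 0/4 → 1 ('a')
  [2] 4/11 → 0 ('')
  [3] 11/6 → 1 ('b')
  [4] 6/7 → 3 ('bbb')
  [5] 7/8 → 2 ('bb')
  [6] 8/9 → 1 ('b')
  [7] 9/2 → 1 ('b')
  [8] 2/10 → 0 ('')
  [9] 10/1 → 0 ('')
  [10] 1/3 → 0 ('')
  [11] 3/5 → 1 ('e')

n(n+1)/2 = 12·13/2 = 78
Σ LCP = 0 + 1 + 0 + 1 + 3 + 2 + 1 + 1 + 0 + 0 + 0 + 1 = 10
distinct = 78 − 10 = 68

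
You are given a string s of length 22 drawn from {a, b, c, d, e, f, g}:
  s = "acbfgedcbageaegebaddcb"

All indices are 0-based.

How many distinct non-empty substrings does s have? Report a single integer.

rank | idx | suffix
   0 |   0 | acbfgedcbageaegebaddcb
   1 |  17 | addcb
   2 |  12 | aegebaddcb
   3 |   9 | ageaegebaddcb
   4 |  21 | b
   5 |  16 | baddcb
   6 |   8 | bageaegebaddcb
   7 |   2 | bfgedcbageaegebaddcb
   8 |  20 | cb
   9 |   7 | cbageaegebaddcb
  10 |   1 | cbfgedcbageaegebaddcb
  11 |  19 | dcb
  12 |   6 | dcbageaegebaddcb
  13 |  18 | ddcb
  14 |  11 | eaegebaddcb
  15 |  15 | ebaddcb
  16 |   5 | edcbageaegebaddcb
  17 |  13 | egebaddcb
  18 |   3 | fgedcbageaegebaddcb
  19 |  10 | geaegebaddcb
  20 |  14 | gebaddcb
  21 |   4 | gedcbageaegebaddcb

SA = [0, 17, 12, 9, 21, 16, 8, 2, 20, 7, 1, 19, 6, 18, 11, 15, 5, 13, 3, 10, 14, 4]
[i] adj suffixes → lcp
  [1] 0/17 → 1 ('a')
  [2] 17/12 → 1 ('a')
  [3] 12/9 → 1 ('a')
  [4] 9/21 → 0 ('')
  [5] 21/16 → 1 ('b')
  [6] 16/8 → 2 ('ba')
  [7] 8/2 → 1 ('b')
  [8] 2/20 → 0 ('')
  [9] 20/7 → 2 ('cb')
  [10] 7/1 → 2 ('cb')
  [11] 1/19 → 0 ('')
  [12] 19/6 → 3 ('dcb')
  [13] 6/18 → 1 ('d')
  [14] 18/11 → 0 ('')
  [15] 11/15 → 1 ('e')
  [16] 15/5 → 1 ('e')
  [17] 5/13 → 1 ('e')
  [18] 13/3 → 0 ('')
  [19] 3/10 → 0 ('')
  [20] 10/14 → 2 ('ge')
  [21] 14/4 → 2 ('ge')

n(n+1)/2 = 22·23/2 = 253
Σ LCP = 0 + 1 + 1 + 1 + 0 + 1 + 2 + 1 + 0 + 2 + 2 + 0 + 3 + 1 + 0 + 1 + 1 + 1 + 0 + 0 + 2 + 2 = 22
distinct = 253 − 22 = 231

231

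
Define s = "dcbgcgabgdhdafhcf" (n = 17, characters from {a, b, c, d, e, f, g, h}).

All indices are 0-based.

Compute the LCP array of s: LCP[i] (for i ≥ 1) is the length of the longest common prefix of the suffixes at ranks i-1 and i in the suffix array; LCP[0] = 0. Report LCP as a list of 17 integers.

rank→(start, suffix):
  0 → (6, 'abgdhdafhcf')
  1 → (12, 'afhcf')
  2 → (2, 'bgcgabgdhdafhcf')
  3 → (7, 'bgdhdafhcf')
  4 → (1, 'cbgcgabgdhdafhcf')
  5 → (15, 'cf')
  6 → (4, 'cgabgdhdafhcf')
  7 → (11, 'dafhcf')
  8 → (0, 'dcbgcgabgdhdafhcf')
  9 → (9, 'dhdafhcf')
  10 → (16, 'f')
  11 → (13, 'fhcf')
  12 → (5, 'gabgdhdafhcf')
  13 → (3, 'gcgabgdhdafhcf')
  14 → (8, 'gdhdafhcf')
  15 → (14, 'hcf')
  16 → (10, 'hdafhcf')

SA = [6, 12, 2, 7, 1, 15, 4, 11, 0, 9, 16, 13, 5, 3, 8, 14, 10]
rank  pair      lcp
   1  s[6:],s[12:]  1  'a'
   2  s[12:],s[2:]  0  ''
   3  s[2:],s[7:]  2  'bg'
   4  s[7:],s[1:]  0  ''
   5  s[1:],s[15:]  1  'c'
   6  s[15:],s[4:]  1  'c'
   7  s[4:],s[11:]  0  ''
   8  s[11:],s[0:]  1  'd'
   9  s[0:],s[9:]  1  'd'
  10  s[9:],s[16:]  0  ''
  11  s[16:],s[13:]  1  'f'
  12  s[13:],s[5:]  0  ''
  13  s[5:],s[3:]  1  'g'
  14  s[3:],s[8:]  1  'g'
  15  s[8:],s[14:]  0  ''
  16  s[14:],s[10:]  1  'h'

[0, 1, 0, 2, 0, 1, 1, 0, 1, 1, 0, 1, 0, 1, 1, 0, 1]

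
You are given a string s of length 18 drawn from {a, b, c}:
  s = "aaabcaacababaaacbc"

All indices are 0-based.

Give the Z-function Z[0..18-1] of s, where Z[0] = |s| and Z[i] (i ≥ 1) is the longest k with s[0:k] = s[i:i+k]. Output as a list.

Z[0]=18
i=1: fresh scan; Z[1]=2 extend→box=[1,3)
i=2: min(r-i=1, Z[1]=2)=1; Z[2]=1
i=3: fresh scan; Z[3]=0
i=4: fresh scan; Z[4]=0
i=5: fresh scan; Z[5]=2 extend→box=[5,7)
i=6: min(r-i=1, Z[1]=2)=1; Z[6]=1
i=7: fresh scan; Z[7]=0
i=8: fresh scan; Z[8]=1 extend→box=[8,9)
i=9: fresh scan; Z[9]=0
i=10: fresh scan; Z[10]=1 extend→box=[10,11)
i=11: fresh scan; Z[11]=0
i=12: fresh scan; Z[12]=3 extend→box=[12,15)
i=13: min(r-i=2, Z[1]=2)=2; Z[13]=2
i=14: min(r-i=1, Z[2]=1)=1; Z[14]=1
i=15: fresh scan; Z[15]=0
i=16: fresh scan; Z[16]=0
i=17: fresh scan; Z[17]=0

[18, 2, 1, 0, 0, 2, 1, 0, 1, 0, 1, 0, 3, 2, 1, 0, 0, 0]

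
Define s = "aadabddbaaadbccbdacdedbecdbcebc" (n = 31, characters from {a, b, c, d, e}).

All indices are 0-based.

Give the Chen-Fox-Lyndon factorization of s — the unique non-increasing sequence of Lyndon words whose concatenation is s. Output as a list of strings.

["aadabddb", "aaadbccbdacdedbecdbcebc"]

emit factor 1: 'aadabddb' (i=0, period=8)
emit factor 2: 'aaadbccbdacdedbecdbcebc' (i=8, period=23)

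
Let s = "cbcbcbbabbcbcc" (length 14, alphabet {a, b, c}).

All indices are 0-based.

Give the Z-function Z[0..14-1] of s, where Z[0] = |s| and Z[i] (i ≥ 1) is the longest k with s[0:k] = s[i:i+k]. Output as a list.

Z[0]=14
i=1: fresh scan; Z[1]=0
i=2: fresh scan; Z[2]=4 grow→box=[2,6)
i=3: min(r-i=3, Z[1]=0)=0; Z[3]=0
i=4: min(r-i=2, Z[2]=4)=2; Z[4]=2
i=5: min(r-i=1, Z[3]=0)=0; Z[5]=0
i=6: fresh scan; Z[6]=0
i=7: fresh scan; Z[7]=0
i=8: fresh scan; Z[8]=0
i=9: fresh scan; Z[9]=0
i=10: fresh scan; Z[10]=3 grow→box=[10,13)
i=11: min(r-i=2, Z[1]=0)=0; Z[11]=0
i=12: min(r-i=1, Z[2]=4)=1; Z[12]=1
i=13: fresh scan; Z[13]=1 grow→box=[13,14)

[14, 0, 4, 0, 2, 0, 0, 0, 0, 0, 3, 0, 1, 1]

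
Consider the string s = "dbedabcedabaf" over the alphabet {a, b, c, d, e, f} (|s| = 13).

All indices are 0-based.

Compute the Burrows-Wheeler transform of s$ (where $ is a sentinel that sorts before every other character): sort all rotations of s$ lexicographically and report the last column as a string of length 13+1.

fddbaadbee$cba

rank  rotation        last
    0  $dbedabcedabaf  f
    1  abaf$dbedabced  d
    2  abcedabaf$dbed  d
    3  af$dbedabcedab  b
    4  baf$dbedabceda  a
    5  bcedabaf$dbeda  a
    6  bedabcedabaf$d  d
    7  cedabaf$dbedab  b
    8  dabaf$dbedabce  e
    9  dabcedabaf$dbe  e
   10  dbedabcedabaf$  $
   11  edabaf$dbedabc  c
   12  edabcedabaf$db  b
   13  f$dbedabcedaba  a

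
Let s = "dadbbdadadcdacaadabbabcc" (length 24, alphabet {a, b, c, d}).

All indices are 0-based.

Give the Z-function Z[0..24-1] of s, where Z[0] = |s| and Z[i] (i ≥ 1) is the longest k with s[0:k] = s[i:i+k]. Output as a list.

Z[0]=24
i=1: fresh scan; Z[1]=0
i=2: fresh scan; Z[2]=1 grow→box=[2,3)
i=3: fresh scan; Z[3]=0
i=4: fresh scan; Z[4]=0
i=5: fresh scan; Z[5]=3 grow→box=[5,8)
i=6: min(r-i=2, Z[1]=0)=0; Z[6]=0
i=7: min(r-i=1, Z[2]=1)=1; Z[7]=3 grow→box=[7,10)
i=8: min(r-i=2, Z[1]=0)=0; Z[8]=0
i=9: min(r-i=1, Z[2]=1)=1; Z[9]=1
i=10: fresh scan; Z[10]=0
i=11: fresh scan; Z[11]=2 grow→box=[11,13)
i=12: min(r-i=1, Z[1]=0)=0; Z[12]=0
i=13: fresh scan; Z[13]=0
i=14: fresh scan; Z[14]=0
i=15: fresh scan; Z[15]=0
i=16: fresh scan; Z[16]=2 grow→box=[16,18)
i=17: min(r-i=1, Z[1]=0)=0; Z[17]=0
i=18: fresh scan; Z[18]=0
i=19: fresh scan; Z[19]=0
i=20: fresh scan; Z[20]=0
i=21: fresh scan; Z[21]=0
i=22: fresh scan; Z[22]=0
i=23: fresh scan; Z[23]=0

[24, 0, 1, 0, 0, 3, 0, 3, 0, 1, 0, 2, 0, 0, 0, 0, 2, 0, 0, 0, 0, 0, 0, 0]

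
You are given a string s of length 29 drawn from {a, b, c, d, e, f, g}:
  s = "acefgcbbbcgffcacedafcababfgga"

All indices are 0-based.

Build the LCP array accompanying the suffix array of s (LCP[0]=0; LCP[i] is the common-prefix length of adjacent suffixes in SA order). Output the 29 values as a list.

rank | idx | suffix
   0 |  28 | a
   1 |  21 | ababfgga
   2 |  23 | abfgga
   3 |  14 | acedafcababfgga
   4 |   0 | acefgcbbbcgffcacedafcababfgga
   5 |  18 | afcababfgga
   6 |  22 | babfgga
   7 |   6 | bbbcgffcacedafcababfgga
   8 |   7 | bbcgffcacedafcababfgga
   9 |   8 | bcgffcacedafcababfgga
  10 |  24 | bfgga
  11 |  20 | cababfgga
  12 |  13 | cacedafcababfgga
  13 |   5 | cbbbcgffcacedafcababfgga
  14 |  15 | cedafcababfgga
  15 |   1 | cefgcbbbcgffcacedafcababfgga
  16 |   9 | cgffcacedafcababfgga
  17 |  17 | dafcababfgga
  18 |  16 | edafcababfgga
  19 |   2 | efgcbbbcgffcacedafcababfgga
  20 |  19 | fcababfgga
  21 |  12 | fcacedafcababfgga
  22 |  11 | ffcacedafcababfgga
  23 |   3 | fgcbbbcgffcacedafcababfgga
  24 |  25 | fgga
  25 |  27 | ga
  26 |   4 | gcbbbcgffcacedafcababfgga
  27 |  10 | gffcacedafcababfgga
  28 |  26 | gga

SA = [28, 21, 23, 14, 0, 18, 22, 6, 7, 8, 24, 20, 13, 5, 15, 1, 9, 17, 16, 2, 19, 12, 11, 3, 25, 27, 4, 10, 26]
i: (SA[i-1],SA[i]) lcp shared
  1: (28,21) 1 'a'
  2: (21,23) 2 'ab'
  3: (23,14) 1 'a'
  4: (14,0) 3 'ace'
  5: (0,18) 1 'a'
  6: (18,22) 0 ''
  7: (22,6) 1 'b'
  8: (6,7) 2 'bb'
  9: (7,8) 1 'b'
  10: (8,24) 1 'b'
  11: (24,20) 0 ''
  12: (20,13) 2 'ca'
  13: (13,5) 1 'c'
  14: (5,15) 1 'c'
  15: (15,1) 2 'ce'
  16: (1,9) 1 'c'
  17: (9,17) 0 ''
  18: (17,16) 0 ''
  19: (16,2) 1 'e'
  20: (2,19) 0 ''
  21: (19,12) 3 'fca'
  22: (12,11) 1 'f'
  23: (11,3) 1 'f'
  24: (3,25) 2 'fg'
  25: (25,27) 0 ''
  26: (27,4) 1 'g'
  27: (4,10) 1 'g'
  28: (10,26) 1 'g'

[0, 1, 2, 1, 3, 1, 0, 1, 2, 1, 1, 0, 2, 1, 1, 2, 1, 0, 0, 1, 0, 3, 1, 1, 2, 0, 1, 1, 1]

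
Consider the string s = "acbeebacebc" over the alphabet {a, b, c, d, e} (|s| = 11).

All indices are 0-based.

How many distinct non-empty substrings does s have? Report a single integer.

sorted suffixes:
  #0 SA[0]=0  'acbeebacebc'
  #1 SA[1]=6  'acebc'
  #2 SA[2]=5  'bacebc'
  #3 SA[3]=9  'bc'
  #4 SA[4]=2  'beebacebc'
  #5 SA[5]=10  'c'
  #6 SA[6]=1  'cbeebacebc'
  #7 SA[7]=7  'cebc'
  #8 SA[8]=4  'ebacebc'
  #9 SA[9]=8  'ebc'
  #10 SA[10]=3  'eebacebc'

SA = [0, 6, 5, 9, 2, 10, 1, 7, 4, 8, 3]
i: (SA[i-1],SA[i]) lcp shared
  1: (0,6) 2 'ac'
  2: (6,5) 0 ''
  3: (5,9) 1 'b'
  4: (9,2) 1 'b'
  5: (2,10) 0 ''
  6: (10,1) 1 'c'
  7: (1,7) 1 'c'
  8: (7,4) 0 ''
  9: (4,8) 2 'eb'
  10: (8,3) 1 'e'

n(n+1)/2 = 11·12/2 = 66
Σ LCP = 0 + 2 + 0 + 1 + 1 + 0 + 1 + 1 + 0 + 2 + 1 = 9
distinct = 66 − 9 = 57

57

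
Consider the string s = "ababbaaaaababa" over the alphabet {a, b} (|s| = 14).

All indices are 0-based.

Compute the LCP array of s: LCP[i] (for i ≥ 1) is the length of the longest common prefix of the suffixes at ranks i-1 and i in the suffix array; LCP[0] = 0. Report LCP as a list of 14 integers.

sorted suffixes:
  #0 SA[0]=13  'a'
  #1 SA[1]=5  'aaaaababa'
  #2 SA[2]=6  'aaaababa'
  #3 SA[3]=7  'aaababa'
  #4 SA[4]=8  'aababa'
  #5 SA[5]=11  'aba'
  #6 SA[6]=9  'ababa'
  #7 SA[7]=0  'ababbaaaaababa'
  #8 SA[8]=2  'abbaaaaababa'
  #9 SA[9]=12  'ba'
  #10 SA[10]=4  'baaaaababa'
  #11 SA[11]=10  'baba'
  #12 SA[12]=1  'babbaaaaababa'
  #13 SA[13]=3  'bbaaaaababa'

SA = [13, 5, 6, 7, 8, 11, 9, 0, 2, 12, 4, 10, 1, 3]
i: (SA[i-1],SA[i]) lcp shared
  1: (13,5) 1 'a'
  2: (5,6) 4 'aaaa'
  3: (6,7) 3 'aaa'
  4: (7,8) 2 'aa'
  5: (8,11) 1 'a'
  6: (11,9) 3 'aba'
  7: (9,0) 4 'abab'
  8: (0,2) 2 'ab'
  9: (2,12) 0 ''
  10: (12,4) 2 'ba'
  11: (4,10) 2 'ba'
  12: (10,1) 3 'bab'
  13: (1,3) 1 'b'

[0, 1, 4, 3, 2, 1, 3, 4, 2, 0, 2, 2, 3, 1]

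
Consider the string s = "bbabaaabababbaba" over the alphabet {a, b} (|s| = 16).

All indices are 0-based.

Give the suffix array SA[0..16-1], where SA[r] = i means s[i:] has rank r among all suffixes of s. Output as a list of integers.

[15, 4, 5, 13, 2, 6, 8, 10, 14, 3, 12, 1, 7, 9, 11, 0]

rank→(start, suffix):
  0 → (15, 'a')
  1 → (4, 'aaabababbaba')
  2 → (5, 'aabababbaba')
  3 → (13, 'aba')
  4 → (2, 'abaaabababbaba')
  5 → (6, 'abababbaba')
  6 → (8, 'ababbaba')
  7 → (10, 'abbaba')
  8 → (14, 'ba')
  9 → (3, 'baaabababbaba')
  10 → (12, 'baba')
  11 → (1, 'babaaabababbaba')
  12 → (7, 'bababbaba')
  13 → (9, 'babbaba')
  14 → (11, 'bbaba')
  15 → (0, 'bbabaaabababbaba')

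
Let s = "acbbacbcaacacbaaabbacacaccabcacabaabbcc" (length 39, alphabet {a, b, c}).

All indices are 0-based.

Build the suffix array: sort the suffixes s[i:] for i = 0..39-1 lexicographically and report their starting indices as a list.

[14, 15, 33, 8, 31, 16, 34, 26, 29, 19, 9, 21, 11, 0, 4, 23, 13, 32, 18, 3, 17, 2, 35, 6, 27, 36, 38, 7, 30, 25, 28, 20, 10, 22, 12, 1, 5, 37, 24]

rank→(start, suffix):
  0 → (14, 'aaabbacacaccabcacabaabbcc')
  1 → (15, 'aabbacacaccabcacabaabbcc')
  2 → (33, 'aabbcc')
  3 → (8, 'aacacbaaabbacacaccabcacabaabbcc')
  4 → (31, 'abaabbcc')
  5 → (16, 'abbacacaccabcacabaabbcc')
  6 → (34, 'abbcc')
  7 → (26, 'abcacabaabbcc')
  8 → (29, 'acabaabbcc')
  9 → (19, 'acacaccabcacabaabbcc')
  10 → (9, 'acacbaaabbacacaccabcacabaabbcc')
  11 → (21, 'acaccabcacabaabbcc')
  12 → (11, 'acbaaabbacacaccabcacabaabbcc')
  13 → (0, 'acbbacbcaacacbaaabbacacaccabcacabaabbcc')
  14 → (4, 'acbcaacacbaaabbacacaccabcacabaabbcc')
  15 → (23, 'accabcacabaabbcc')
  16 → (13, 'baaabbacacaccabcacabaabbcc')
  17 → (32, 'baabbcc')
  18 → (18, 'bacacaccabcacabaabbcc')
  19 → (3, 'bacbcaacacbaaabbacacaccabcacabaabbcc')
  20 → (17, 'bbacacaccabcacabaabbcc')
  21 → (2, 'bbacbcaacacbaaabbacacaccabcacabaabbcc')
  22 → (35, 'bbcc')
  23 → (6, 'bcaacacbaaabbacacaccabcacabaabbcc')
  24 → (27, 'bcacabaabbcc')
  25 → (36, 'bcc')
  26 → (38, 'c')
  27 → (7, 'caacacbaaabbacacaccabcacabaabbcc')
  28 → (30, 'cabaabbcc')
  29 → (25, 'cabcacabaabbcc')
  30 → (28, 'cacabaabbcc')
  31 → (20, 'cacaccabcacabaabbcc')
  32 → (10, 'cacbaaabbacacaccabcacabaabbcc')
  33 → (22, 'caccabcacabaabbcc')
  34 → (12, 'cbaaabbacacaccabcacabaabbcc')
  35 → (1, 'cbbacbcaacacbaaabbacacaccabcacabaabbcc')
  36 → (5, 'cbcaacacbaaabbacacaccabcacabaabbcc')
  37 → (37, 'cc')
  38 → (24, 'ccabcacabaabbcc')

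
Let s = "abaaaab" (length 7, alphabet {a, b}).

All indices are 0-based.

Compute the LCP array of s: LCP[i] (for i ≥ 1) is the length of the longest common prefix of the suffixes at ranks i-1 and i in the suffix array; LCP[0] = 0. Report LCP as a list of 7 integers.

rank→(start, suffix):
  0 → (2, 'aaaab')
  1 → (3, 'aaab')
  2 → (4, 'aab')
  3 → (5, 'ab')
  4 → (0, 'abaaaab')
  5 → (6, 'b')
  6 → (1, 'baaaab')

SA = [2, 3, 4, 5, 0, 6, 1]
[i] adj suffixes → lcp
  [1] 2/3 → 3 ('aaa')
  [2] 3/4 → 2 ('aa')
  [3] 4/5 → 1 ('a')
  [4] 5/0 → 2 ('ab')
  [5] 0/6 → 0 ('')
  [6] 6/1 → 1 ('b')

[0, 3, 2, 1, 2, 0, 1]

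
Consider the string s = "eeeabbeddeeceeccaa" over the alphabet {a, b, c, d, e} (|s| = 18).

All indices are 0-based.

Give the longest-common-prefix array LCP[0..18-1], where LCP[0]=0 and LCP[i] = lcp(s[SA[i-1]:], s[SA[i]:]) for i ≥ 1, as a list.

[0, 1, 1, 0, 1, 0, 1, 1, 0, 1, 0, 1, 2, 1, 1, 2, 3, 2]

rank | idx | suffix
   0 |  17 | a
   1 |  16 | aa
   2 |   3 | abbeddeeceeccaa
   3 |   4 | bbeddeeceeccaa
   4 |   5 | beddeeceeccaa
   5 |  15 | caa
   6 |  14 | ccaa
   7 |  11 | ceeccaa
   8 |   7 | ddeeceeccaa
   9 |   8 | deeceeccaa
  10 |   2 | eabbeddeeceeccaa
  11 |  13 | eccaa
  12 |  10 | eceeccaa
  13 |   6 | eddeeceeccaa
  14 |   1 | eeabbeddeeceeccaa
  15 |  12 | eeccaa
  16 |   9 | eeceeccaa
  17 |   0 | eeeabbeddeeceeccaa

SA = [17, 16, 3, 4, 5, 15, 14, 11, 7, 8, 2, 13, 10, 6, 1, 12, 9, 0]
i: (SA[i-1],SA[i]) lcp shared
  1: (17,16) 1 'a'
  2: (16,3) 1 'a'
  3: (3,4) 0 ''
  4: (4,5) 1 'b'
  5: (5,15) 0 ''
  6: (15,14) 1 'c'
  7: (14,11) 1 'c'
  8: (11,7) 0 ''
  9: (7,8) 1 'd'
  10: (8,2) 0 ''
  11: (2,13) 1 'e'
  12: (13,10) 2 'ec'
  13: (10,6) 1 'e'
  14: (6,1) 1 'e'
  15: (1,12) 2 'ee'
  16: (12,9) 3 'eec'
  17: (9,0) 2 'ee'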